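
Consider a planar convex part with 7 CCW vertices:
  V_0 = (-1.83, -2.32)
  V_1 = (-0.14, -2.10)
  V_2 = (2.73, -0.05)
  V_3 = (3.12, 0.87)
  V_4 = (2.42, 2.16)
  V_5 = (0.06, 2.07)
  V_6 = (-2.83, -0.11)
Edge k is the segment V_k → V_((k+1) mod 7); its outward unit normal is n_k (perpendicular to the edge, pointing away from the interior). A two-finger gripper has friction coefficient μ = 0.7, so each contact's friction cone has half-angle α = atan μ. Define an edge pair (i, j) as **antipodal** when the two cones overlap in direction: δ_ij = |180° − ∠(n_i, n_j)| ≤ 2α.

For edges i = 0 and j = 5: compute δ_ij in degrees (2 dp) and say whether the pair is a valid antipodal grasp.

δ = 29.61°, valid

α = atan 0.7 = 34.99°;  2α = 69.98°
edge 0: e_0 = (+1.69, +0.22);  n_0 = (+0.1291, -0.9916)
edge 5: e_5 = (-2.89, -2.18);  n_5 = (-0.6022, +0.7983)
∠(n_0, n_5) = 150.39°
δ = |180° − 150.39°| = 29.61°
29.61° ≤ 2α = 69.98°  →  valid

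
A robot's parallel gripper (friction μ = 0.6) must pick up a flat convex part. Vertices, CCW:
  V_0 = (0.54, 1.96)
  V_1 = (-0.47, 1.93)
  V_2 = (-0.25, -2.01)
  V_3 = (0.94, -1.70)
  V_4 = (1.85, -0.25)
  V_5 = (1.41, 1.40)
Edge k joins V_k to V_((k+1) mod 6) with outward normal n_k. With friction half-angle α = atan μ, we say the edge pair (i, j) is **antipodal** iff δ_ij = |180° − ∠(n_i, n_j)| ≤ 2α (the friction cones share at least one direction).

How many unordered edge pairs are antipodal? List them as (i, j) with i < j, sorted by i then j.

count = 6; pairs: (0,2), (0,3), (1,3), (1,4), (1,5), (2,5)

α = atan 0.6 = 30.96°;  2α = 61.93°
n_0 = (-0.0297, +0.9996)
n_1 = (-0.9984, -0.0558)
n_2 = (+0.2521, -0.9677)
n_3 = (+0.8470, -0.5316)
n_4 = (+0.9662, +0.2577)
n_5 = (+0.5412, +0.8409)
  (0,1): δ = 88.51°  ·
  (0,2): δ = 12.90°  ✓
  (0,3): δ = 56.19°  ✓
  (0,4): δ = 103.23°  ·
  (0,5): δ = 145.53°  ·
  (1,2): δ = 78.59°  ·
  (1,3): δ = 35.31°  ✓
  (1,4): δ = 11.74°  ✓
  (1,5): δ = 54.04°  ✓
  (2,3): δ = 136.71°  ·
  (2,4): δ = 89.67°  ·
  (2,5): δ = 47.37°  ✓
  (3,4): δ = 132.96°  ·
  (3,5): δ = 90.66°  ·
  (4,5): δ = 137.70°  ·
antipodal pairs: 6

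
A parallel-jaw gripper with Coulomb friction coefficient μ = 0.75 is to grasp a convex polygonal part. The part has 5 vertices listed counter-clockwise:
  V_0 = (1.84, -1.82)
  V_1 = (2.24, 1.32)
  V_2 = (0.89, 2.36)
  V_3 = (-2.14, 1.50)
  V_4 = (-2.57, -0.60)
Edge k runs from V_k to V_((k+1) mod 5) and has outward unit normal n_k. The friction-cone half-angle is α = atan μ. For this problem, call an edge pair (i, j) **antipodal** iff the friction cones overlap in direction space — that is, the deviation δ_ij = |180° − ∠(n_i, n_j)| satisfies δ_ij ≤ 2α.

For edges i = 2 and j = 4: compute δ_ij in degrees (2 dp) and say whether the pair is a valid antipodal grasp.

α = atan 0.75 = 36.87°;  2α = 73.74°
edge 2: e_2 = (-3.03, -0.86);  n_2 = (-0.2730, +0.9620)
edge 4: e_4 = (+4.41, -1.22);  n_4 = (-0.2666, -0.9638)
∠(n_2, n_4) = 148.69°
δ = |180° − 148.69°| = 31.31°
31.31° ≤ 2α = 73.74°  →  valid

δ = 31.31°, valid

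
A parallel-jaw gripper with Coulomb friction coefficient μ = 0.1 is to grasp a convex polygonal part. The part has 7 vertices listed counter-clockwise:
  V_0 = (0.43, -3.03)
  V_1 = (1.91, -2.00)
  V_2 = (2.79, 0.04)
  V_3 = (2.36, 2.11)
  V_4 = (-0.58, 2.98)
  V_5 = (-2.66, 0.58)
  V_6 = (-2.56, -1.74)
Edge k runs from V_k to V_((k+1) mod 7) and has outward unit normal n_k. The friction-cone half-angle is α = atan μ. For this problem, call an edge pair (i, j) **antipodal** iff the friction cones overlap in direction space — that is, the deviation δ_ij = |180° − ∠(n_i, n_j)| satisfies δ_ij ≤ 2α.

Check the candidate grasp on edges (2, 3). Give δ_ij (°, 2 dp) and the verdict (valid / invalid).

δ = 118.22°, invalid

α = atan 0.1 = 5.71°;  2α = 11.42°
edge 2: e_2 = (-0.43, +2.07);  n_2 = (+0.9791, +0.2034)
edge 3: e_3 = (-2.94, +0.87);  n_3 = (+0.2838, +0.9589)
∠(n_2, n_3) = 61.78°
δ = |180° − 61.78°| = 118.22°
118.22° > 2α = 11.42°  →  invalid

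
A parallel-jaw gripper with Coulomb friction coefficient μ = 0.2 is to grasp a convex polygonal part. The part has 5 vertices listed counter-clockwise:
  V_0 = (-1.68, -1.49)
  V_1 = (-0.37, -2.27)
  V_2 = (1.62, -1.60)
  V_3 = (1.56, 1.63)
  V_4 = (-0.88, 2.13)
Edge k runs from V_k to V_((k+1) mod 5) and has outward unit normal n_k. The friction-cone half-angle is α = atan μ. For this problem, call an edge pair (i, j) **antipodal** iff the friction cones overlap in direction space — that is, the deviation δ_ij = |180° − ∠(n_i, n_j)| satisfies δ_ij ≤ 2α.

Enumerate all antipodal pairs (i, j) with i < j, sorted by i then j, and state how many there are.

count = 2; pairs: (0,3), (2,4)

α = atan 0.2 = 11.31°;  2α = 22.62°
n_0 = (-0.5116, -0.8592)
n_1 = (+0.3191, -0.9477)
n_2 = (+0.9998, +0.0186)
n_3 = (+0.2007, +0.9796)
n_4 = (-0.9764, +0.2158)
  (0,1): δ = 130.62°  ·
  (0,2): δ = 58.17°  ·
  (0,3): δ = 19.19°  ✓
  (0,4): δ = 108.31°  ·
  (1,2): δ = 107.54°  ·
  (1,3): δ = 30.19°  ·
  (1,4): δ = 58.93°  ·
  (2,3): δ = 102.64°  ·
  (2,4): δ = 13.53°  ✓
  (3,4): δ = 90.88°  ·
antipodal pairs: 2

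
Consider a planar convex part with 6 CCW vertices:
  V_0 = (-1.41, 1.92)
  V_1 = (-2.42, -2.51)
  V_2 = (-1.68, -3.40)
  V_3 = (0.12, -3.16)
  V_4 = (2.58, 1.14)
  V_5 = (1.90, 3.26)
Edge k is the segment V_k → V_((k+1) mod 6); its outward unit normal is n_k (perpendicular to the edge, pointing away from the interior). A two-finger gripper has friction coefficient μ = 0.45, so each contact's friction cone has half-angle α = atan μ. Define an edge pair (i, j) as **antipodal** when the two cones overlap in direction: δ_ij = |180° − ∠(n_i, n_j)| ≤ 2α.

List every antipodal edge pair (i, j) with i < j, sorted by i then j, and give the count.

count = 5; pairs: (0,3), (0,4), (1,4), (2,5), (3,5)

α = atan 0.45 = 24.23°;  2α = 48.46°
n_0 = (-0.9750, +0.2223)
n_1 = (-0.7689, -0.6393)
n_2 = (+0.1322, -0.9912)
n_3 = (+0.8680, -0.4966)
n_4 = (+0.9522, +0.3054)
n_5 = (-0.3753, +0.9269)
  (0,1): δ = 127.41°  ·
  (0,2): δ = 69.56°  ·
  (0,3): δ = 16.93°  ✓
  (0,4): δ = 30.63°  ✓
  (0,5): δ = 124.88°  ·
  (1,2): δ = 122.15°  ·
  (1,3): δ = 69.52°  ·
  (1,4): δ = 21.96°  ✓
  (1,5): δ = 72.30°  ·
  (2,3): δ = 127.37°  ·
  (2,4): δ = 79.81°  ·
  (2,5): δ = 14.45°  ✓
  (3,4): δ = 132.44°  ·
  (3,5): δ = 38.19°  ✓
  (4,5): δ = 85.74°  ·
antipodal pairs: 5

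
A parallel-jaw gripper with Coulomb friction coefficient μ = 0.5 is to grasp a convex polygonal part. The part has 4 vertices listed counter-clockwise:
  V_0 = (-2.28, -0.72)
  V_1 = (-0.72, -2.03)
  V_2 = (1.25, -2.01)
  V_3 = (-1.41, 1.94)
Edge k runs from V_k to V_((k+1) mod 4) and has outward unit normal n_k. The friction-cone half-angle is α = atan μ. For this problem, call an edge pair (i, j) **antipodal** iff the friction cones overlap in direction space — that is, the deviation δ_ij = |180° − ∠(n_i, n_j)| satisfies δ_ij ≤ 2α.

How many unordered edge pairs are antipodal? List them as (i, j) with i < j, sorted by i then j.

α = atan 0.5 = 26.57°;  2α = 53.13°
n_0 = (-0.6431, -0.7658)
n_1 = (+0.0102, -0.9999)
n_2 = (+0.8295, +0.5586)
n_3 = (-0.9505, +0.3109)
  (0,1): δ = 139.40°  ·
  (0,2): δ = 16.02°  ✓
  (0,3): δ = 111.91°  ·
  (1,2): δ = 56.62°  ·
  (1,3): δ = 71.31°  ·
  (2,3): δ = 52.07°  ✓
antipodal pairs: 2

count = 2; pairs: (0,2), (2,3)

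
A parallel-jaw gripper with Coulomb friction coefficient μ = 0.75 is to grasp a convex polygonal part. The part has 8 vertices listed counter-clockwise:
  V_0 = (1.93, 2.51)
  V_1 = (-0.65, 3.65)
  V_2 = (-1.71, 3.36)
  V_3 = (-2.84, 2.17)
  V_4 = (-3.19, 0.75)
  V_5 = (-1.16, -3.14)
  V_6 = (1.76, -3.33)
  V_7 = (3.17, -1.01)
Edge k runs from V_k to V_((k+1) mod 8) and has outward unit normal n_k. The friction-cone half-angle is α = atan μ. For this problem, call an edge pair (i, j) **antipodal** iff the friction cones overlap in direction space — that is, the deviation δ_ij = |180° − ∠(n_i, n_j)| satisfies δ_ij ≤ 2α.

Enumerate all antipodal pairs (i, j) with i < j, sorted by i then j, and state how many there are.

α = atan 0.75 = 36.87°;  2α = 73.74°
n_0 = (+0.4042, +0.9147)
n_1 = (-0.2639, +0.9646)
n_2 = (-0.7252, +0.6886)
n_3 = (-0.9709, +0.2393)
n_4 = (-0.8865, -0.4626)
n_5 = (-0.0649, -0.9979)
n_6 = (+0.8546, -0.5194)
n_7 = (+0.9432, +0.3323)
  (0,1): δ = 140.86°  ·
  (0,2): δ = 109.68°  ·
  (0,3): δ = 80.01°  ·
  (0,4): δ = 38.60°  ✓
  (0,5): δ = 20.12°  ✓
  (0,6): δ = 82.55°  ·
  (0,7): δ = 133.24°  ·
  (1,2): δ = 148.82°  ·
  (1,3): δ = 119.15°  ·
  (1,4): δ = 77.74°  ·
  (1,5): δ = 19.02°  ✓
  (1,6): δ = 43.41°  ✓
  (1,7): δ = 94.11°  ·
  (2,3): δ = 150.33°  ·
  (2,4): δ = 108.92°  ·
  (2,5): δ = 50.20°  ✓
  (2,6): δ = 12.23°  ✓
  (2,7): δ = 62.92°  ✓
  (3,4): δ = 138.60°  ·
  (3,5): δ = 79.88°  ·
  (3,6): δ = 17.44°  ✓
  (3,7): δ = 33.25°  ✓
  (4,5): δ = 121.28°  ·
  (4,6): δ = 58.85°  ✓
  (4,7): δ = 8.15°  ✓
  (5,6): δ = 117.57°  ·
  (5,7): δ = 66.87°  ✓
  (6,7): δ = 129.30°  ·
antipodal pairs: 12

count = 12; pairs: (0,4), (0,5), (1,5), (1,6), (2,5), (2,6), (2,7), (3,6), (3,7), (4,6), (4,7), (5,7)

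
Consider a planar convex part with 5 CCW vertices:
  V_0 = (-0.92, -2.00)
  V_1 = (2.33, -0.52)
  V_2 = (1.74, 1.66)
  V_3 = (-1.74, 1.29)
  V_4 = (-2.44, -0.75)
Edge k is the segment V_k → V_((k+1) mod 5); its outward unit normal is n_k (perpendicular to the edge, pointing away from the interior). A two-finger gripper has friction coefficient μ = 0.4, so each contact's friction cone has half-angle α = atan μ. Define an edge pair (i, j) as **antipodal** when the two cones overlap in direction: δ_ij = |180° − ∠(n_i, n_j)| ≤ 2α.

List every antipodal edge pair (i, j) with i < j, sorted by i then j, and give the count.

α = atan 0.4 = 21.80°;  2α = 43.60°
n_0 = (+0.4144, -0.9101)
n_1 = (+0.9653, +0.2612)
n_2 = (-0.1057, +0.9944)
n_3 = (-0.9459, +0.3246)
n_4 = (-0.6352, -0.7724)
  (0,1): δ = 99.34°  ·
  (0,2): δ = 18.41°  ✓
  (0,3): δ = 46.58°  ·
  (0,4): δ = 116.08°  ·
  (1,2): δ = 99.07°  ·
  (1,3): δ = 34.08°  ✓
  (1,4): δ = 35.42°  ✓
  (2,3): δ = 115.01°  ·
  (2,4): δ = 45.50°  ·
  (3,4): δ = 110.49°  ·
antipodal pairs: 3

count = 3; pairs: (0,2), (1,3), (1,4)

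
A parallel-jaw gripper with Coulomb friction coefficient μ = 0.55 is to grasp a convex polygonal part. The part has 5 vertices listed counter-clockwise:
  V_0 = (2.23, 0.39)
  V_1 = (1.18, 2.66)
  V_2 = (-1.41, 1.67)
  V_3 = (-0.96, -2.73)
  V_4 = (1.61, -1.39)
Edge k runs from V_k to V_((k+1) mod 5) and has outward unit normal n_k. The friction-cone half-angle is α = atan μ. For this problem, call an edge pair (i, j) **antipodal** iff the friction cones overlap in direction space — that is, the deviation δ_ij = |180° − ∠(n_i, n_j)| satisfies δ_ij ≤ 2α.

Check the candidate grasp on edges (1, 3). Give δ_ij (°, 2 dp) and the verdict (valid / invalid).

δ = 6.62°, valid

α = atan 0.55 = 28.81°;  2α = 57.62°
edge 1: e_1 = (-2.59, -0.99);  n_1 = (-0.3570, +0.9341)
edge 3: e_3 = (+2.57, +1.34);  n_3 = (+0.4623, -0.8867)
∠(n_1, n_3) = 173.38°
δ = |180° − 173.38°| = 6.62°
6.62° ≤ 2α = 57.62°  →  valid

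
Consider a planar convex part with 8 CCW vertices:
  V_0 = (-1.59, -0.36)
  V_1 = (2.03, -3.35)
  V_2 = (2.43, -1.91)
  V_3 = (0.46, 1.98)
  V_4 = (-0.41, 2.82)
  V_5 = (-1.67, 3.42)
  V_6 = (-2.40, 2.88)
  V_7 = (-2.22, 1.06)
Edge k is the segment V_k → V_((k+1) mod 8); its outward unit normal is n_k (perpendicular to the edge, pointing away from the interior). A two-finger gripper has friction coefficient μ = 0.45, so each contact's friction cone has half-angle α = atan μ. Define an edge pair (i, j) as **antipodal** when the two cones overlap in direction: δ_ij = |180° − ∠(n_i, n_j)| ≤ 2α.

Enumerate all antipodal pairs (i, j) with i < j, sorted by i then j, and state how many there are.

count = 11; pairs: (0,2), (0,3), (0,4), (1,5), (1,6), (1,7), (2,6), (2,7), (3,6), (3,7), (4,7)

α = atan 0.45 = 24.23°;  2α = 48.46°
n_0 = (-0.6368, -0.7710)
n_1 = (+0.9635, -0.2676)
n_2 = (+0.8921, +0.4518)
n_3 = (+0.6946, +0.7194)
n_4 = (+0.4299, +0.9029)
n_5 = (-0.5947, +0.8039)
n_6 = (-0.9951, -0.0984)
n_7 = (-0.9141, -0.4055)
  (0,1): δ = 65.97°  ·
  (0,2): δ = 23.59°  ✓
  (0,3): δ = 4.44°  ✓
  (0,4): δ = 14.09°  ✓
  (0,5): δ = 76.05°  ·
  (0,6): δ = 135.20°  ·
  (0,7): δ = 153.48°  ·
  (1,2): δ = 137.62°  ·
  (1,3): δ = 118.47°  ·
  (1,4): δ = 99.94°  ·
  (1,5): δ = 37.98°  ✓
  (1,6): δ = 21.17°  ✓
  (1,7): δ = 39.45°  ✓
  (2,3): δ = 160.85°  ·
  (2,4): δ = 142.32°  ·
  (2,5): δ = 80.37°  ·
  (2,6): δ = 21.21°  ✓
  (2,7): δ = 2.93°  ✓
  (3,4): δ = 161.47°  ·
  (3,5): δ = 99.51°  ·
  (3,6): δ = 40.36°  ✓
  (3,7): δ = 22.08°  ✓
  (4,5): δ = 118.05°  ·
  (4,6): δ = 58.89°  ·
  (4,7): δ = 40.61°  ✓
  (5,6): δ = 120.84°  ·
  (5,7): δ = 102.57°  ·
  (6,7): δ = 161.72°  ·
antipodal pairs: 11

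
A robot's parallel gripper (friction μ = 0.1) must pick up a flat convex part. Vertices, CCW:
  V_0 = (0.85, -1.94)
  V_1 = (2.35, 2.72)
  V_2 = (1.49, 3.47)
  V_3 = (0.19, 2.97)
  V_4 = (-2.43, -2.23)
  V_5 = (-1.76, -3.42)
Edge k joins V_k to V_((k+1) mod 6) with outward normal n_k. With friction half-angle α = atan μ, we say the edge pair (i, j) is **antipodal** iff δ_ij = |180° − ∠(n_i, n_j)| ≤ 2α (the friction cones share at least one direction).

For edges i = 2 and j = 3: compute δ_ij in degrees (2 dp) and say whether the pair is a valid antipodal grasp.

δ = 137.78°, invalid

α = atan 0.1 = 5.71°;  2α = 11.42°
edge 2: e_2 = (-1.30, -0.50);  n_2 = (-0.3590, +0.9333)
edge 3: e_3 = (-2.62, -5.20);  n_3 = (-0.8930, +0.4500)
∠(n_2, n_3) = 42.22°
δ = |180° − 42.22°| = 137.78°
137.78° > 2α = 11.42°  →  invalid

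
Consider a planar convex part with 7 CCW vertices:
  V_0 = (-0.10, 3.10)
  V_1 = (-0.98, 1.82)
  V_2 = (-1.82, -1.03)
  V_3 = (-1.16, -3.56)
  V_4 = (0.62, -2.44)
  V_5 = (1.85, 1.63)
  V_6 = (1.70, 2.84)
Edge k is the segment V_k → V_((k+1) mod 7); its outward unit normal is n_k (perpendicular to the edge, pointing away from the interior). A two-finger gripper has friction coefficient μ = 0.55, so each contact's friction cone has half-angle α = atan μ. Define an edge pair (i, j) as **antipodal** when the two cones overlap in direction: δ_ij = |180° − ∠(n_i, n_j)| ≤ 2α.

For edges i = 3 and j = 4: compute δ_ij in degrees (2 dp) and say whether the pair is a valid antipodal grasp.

α = atan 0.55 = 28.81°;  2α = 57.62°
edge 3: e_3 = (+1.78, +1.12);  n_3 = (+0.5326, -0.8464)
edge 4: e_4 = (+1.23, +4.07);  n_4 = (+0.9572, -0.2893)
∠(n_3, n_4) = 41.01°
δ = |180° − 41.01°| = 138.99°
138.99° > 2α = 57.62°  →  invalid

δ = 138.99°, invalid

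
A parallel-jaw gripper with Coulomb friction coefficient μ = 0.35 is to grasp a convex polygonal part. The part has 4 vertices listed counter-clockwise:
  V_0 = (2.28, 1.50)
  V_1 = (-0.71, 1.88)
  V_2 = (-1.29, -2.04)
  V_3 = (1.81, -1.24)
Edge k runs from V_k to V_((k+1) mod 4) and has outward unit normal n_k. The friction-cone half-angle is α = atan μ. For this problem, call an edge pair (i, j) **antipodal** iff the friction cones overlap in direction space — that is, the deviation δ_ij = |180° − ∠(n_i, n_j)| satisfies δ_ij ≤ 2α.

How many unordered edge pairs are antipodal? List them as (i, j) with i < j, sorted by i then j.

count = 2; pairs: (0,2), (1,3)

α = atan 0.35 = 19.29°;  2α = 38.58°
n_0 = (+0.1261, +0.9920)
n_1 = (-0.9892, +0.1464)
n_2 = (+0.2499, -0.9683)
n_3 = (+0.9856, -0.1691)
  (0,1): δ = 91.17°  ·
  (0,2): δ = 21.71°  ✓
  (0,3): δ = 87.51°  ·
  (1,2): δ = 67.11°  ·
  (1,3): δ = 1.32°  ✓
  (2,3): δ = 114.20°  ·
antipodal pairs: 2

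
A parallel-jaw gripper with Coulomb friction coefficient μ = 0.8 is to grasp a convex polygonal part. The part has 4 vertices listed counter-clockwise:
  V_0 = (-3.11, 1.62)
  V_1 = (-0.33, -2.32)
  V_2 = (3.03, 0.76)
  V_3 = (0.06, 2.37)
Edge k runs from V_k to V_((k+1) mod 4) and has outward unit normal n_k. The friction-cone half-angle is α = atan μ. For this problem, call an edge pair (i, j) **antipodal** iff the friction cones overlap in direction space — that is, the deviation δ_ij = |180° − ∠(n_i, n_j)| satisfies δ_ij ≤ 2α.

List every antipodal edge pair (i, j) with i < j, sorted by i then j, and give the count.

α = atan 0.8 = 38.66°;  2α = 77.32°
n_0 = (-0.8171, -0.5765)
n_1 = (+0.6757, -0.7372)
n_2 = (+0.4766, +0.8791)
n_3 = (-0.2302, +0.9731)
  (0,1): δ = 82.70°  ·
  (0,2): δ = 26.33°  ✓
  (0,3): δ = 68.10°  ✓
  (1,2): δ = 70.97°  ✓
  (1,3): δ = 29.20°  ✓
  (2,3): δ = 138.23°  ·
antipodal pairs: 4

count = 4; pairs: (0,2), (0,3), (1,2), (1,3)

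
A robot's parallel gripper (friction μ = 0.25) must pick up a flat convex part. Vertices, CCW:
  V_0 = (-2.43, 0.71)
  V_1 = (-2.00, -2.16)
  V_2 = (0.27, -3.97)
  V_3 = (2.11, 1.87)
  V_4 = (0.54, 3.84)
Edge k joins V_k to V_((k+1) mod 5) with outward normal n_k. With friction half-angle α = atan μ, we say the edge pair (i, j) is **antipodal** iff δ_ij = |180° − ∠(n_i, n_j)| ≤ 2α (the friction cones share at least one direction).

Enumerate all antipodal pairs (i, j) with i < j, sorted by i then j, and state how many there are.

count = 3; pairs: (0,2), (1,3), (2,4)

α = atan 0.25 = 14.04°;  2α = 28.07°
n_0 = (-0.9890, -0.1482)
n_1 = (-0.6234, -0.7819)
n_2 = (+0.9538, -0.3005)
n_3 = (+0.7820, +0.6232)
n_4 = (-0.7254, +0.6883)
  (0,1): δ = 137.09°  ·
  (0,2): δ = 26.01°  ✓
  (0,3): δ = 30.03°  ·
  (0,4): δ = 127.98°  ·
  (1,2): δ = 68.92°  ·
  (1,3): δ = 12.88°  ✓
  (1,4): δ = 85.07°  ·
  (2,3): δ = 123.96°  ·
  (2,4): δ = 26.01°  ✓
  (3,4): δ = 82.05°  ·
antipodal pairs: 3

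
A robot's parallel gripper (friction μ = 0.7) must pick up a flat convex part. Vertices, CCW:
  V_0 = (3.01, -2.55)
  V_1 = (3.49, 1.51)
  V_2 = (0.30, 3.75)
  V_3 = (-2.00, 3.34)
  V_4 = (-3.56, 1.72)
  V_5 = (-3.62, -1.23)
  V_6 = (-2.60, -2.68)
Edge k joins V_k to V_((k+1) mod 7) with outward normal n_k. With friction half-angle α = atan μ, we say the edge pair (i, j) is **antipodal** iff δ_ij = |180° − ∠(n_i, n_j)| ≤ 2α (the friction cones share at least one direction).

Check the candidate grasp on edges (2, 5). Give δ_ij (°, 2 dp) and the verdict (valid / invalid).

α = atan 0.7 = 34.99°;  2α = 69.98°
edge 2: e_2 = (-2.30, -0.41);  n_2 = (-0.1755, +0.9845)
edge 5: e_5 = (+1.02, -1.45);  n_5 = (-0.8179, -0.5754)
∠(n_2, n_5) = 115.02°
δ = |180° − 115.02°| = 64.98°
64.98° ≤ 2α = 69.98°  →  valid

δ = 64.98°, valid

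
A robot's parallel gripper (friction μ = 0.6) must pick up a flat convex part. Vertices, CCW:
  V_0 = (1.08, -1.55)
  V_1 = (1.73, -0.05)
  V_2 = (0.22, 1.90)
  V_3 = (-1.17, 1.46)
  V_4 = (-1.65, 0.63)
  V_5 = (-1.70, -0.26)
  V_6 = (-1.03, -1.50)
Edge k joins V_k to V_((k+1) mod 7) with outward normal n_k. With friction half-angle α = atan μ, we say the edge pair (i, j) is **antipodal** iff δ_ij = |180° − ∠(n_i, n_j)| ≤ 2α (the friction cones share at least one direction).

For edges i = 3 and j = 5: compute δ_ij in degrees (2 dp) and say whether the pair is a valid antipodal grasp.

α = atan 0.6 = 30.96°;  2α = 61.93°
edge 3: e_3 = (-0.48, -0.83);  n_3 = (-0.8657, +0.5006)
edge 5: e_5 = (+0.67, -1.24);  n_5 = (-0.8798, -0.4754)
∠(n_3, n_5) = 58.42°
δ = |180° − 58.42°| = 121.58°
121.58° > 2α = 61.93°  →  invalid

δ = 121.58°, invalid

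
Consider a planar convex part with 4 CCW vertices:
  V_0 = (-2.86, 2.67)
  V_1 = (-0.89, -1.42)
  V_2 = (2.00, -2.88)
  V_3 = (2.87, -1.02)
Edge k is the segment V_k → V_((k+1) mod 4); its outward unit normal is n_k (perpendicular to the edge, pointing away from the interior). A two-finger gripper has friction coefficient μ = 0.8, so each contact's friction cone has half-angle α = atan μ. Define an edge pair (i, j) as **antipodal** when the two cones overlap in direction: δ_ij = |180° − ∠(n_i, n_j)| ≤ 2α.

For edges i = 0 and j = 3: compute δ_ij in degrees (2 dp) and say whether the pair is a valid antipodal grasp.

α = atan 0.8 = 38.66°;  2α = 77.32°
edge 0: e_0 = (+1.97, -4.09);  n_0 = (-0.9009, -0.4339)
edge 3: e_3 = (-5.73, +3.69);  n_3 = (+0.5414, +0.8407)
∠(n_0, n_3) = 148.50°
δ = |180° − 148.50°| = 31.50°
31.50° ≤ 2α = 77.32°  →  valid

δ = 31.50°, valid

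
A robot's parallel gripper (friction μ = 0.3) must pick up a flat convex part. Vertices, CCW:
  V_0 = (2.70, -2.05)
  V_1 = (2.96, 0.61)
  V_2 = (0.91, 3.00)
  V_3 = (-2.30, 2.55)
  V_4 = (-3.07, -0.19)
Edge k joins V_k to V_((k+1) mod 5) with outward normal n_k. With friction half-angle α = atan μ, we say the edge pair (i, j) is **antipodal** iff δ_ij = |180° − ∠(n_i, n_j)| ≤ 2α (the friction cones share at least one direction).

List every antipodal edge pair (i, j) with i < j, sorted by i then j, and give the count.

count = 3; pairs: (0,3), (1,4), (2,4)

α = atan 0.3 = 16.70°;  2α = 33.40°
n_0 = (+0.9953, -0.0973)
n_1 = (+0.7590, +0.6511)
n_2 = (-0.1388, +0.9903)
n_3 = (-0.9627, +0.2705)
n_4 = (-0.3068, -0.9518)
  (0,1): δ = 133.80°  ·
  (0,2): δ = 76.44°  ·
  (0,3): δ = 10.11°  ✓
  (0,4): δ = 77.72°  ·
  (1,2): δ = 122.64°  ·
  (1,3): δ = 56.32°  ·
  (1,4): δ = 31.51°  ✓
  (2,3): δ = 113.68°  ·
  (2,4): δ = 25.85°  ✓
  (3,4): δ = 92.17°  ·
antipodal pairs: 3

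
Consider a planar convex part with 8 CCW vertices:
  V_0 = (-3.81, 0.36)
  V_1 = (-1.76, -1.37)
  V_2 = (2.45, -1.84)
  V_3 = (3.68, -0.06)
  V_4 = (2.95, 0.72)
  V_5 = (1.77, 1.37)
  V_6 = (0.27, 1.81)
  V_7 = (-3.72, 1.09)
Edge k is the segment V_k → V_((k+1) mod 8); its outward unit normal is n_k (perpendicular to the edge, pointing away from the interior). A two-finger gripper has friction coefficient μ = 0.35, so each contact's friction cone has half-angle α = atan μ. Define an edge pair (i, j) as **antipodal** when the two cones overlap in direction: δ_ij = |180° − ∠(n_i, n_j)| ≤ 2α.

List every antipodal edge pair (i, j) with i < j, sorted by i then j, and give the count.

α = atan 0.35 = 19.29°;  2α = 38.58°
n_0 = (-0.6449, -0.7642)
n_1 = (-0.1109, -0.9938)
n_2 = (+0.8227, -0.5685)
n_3 = (+0.7301, +0.6833)
n_4 = (+0.4825, +0.8759)
n_5 = (+0.2815, +0.9596)
n_6 = (-0.1776, +0.9841)
n_7 = (-0.9925, +0.1224)
  (0,1): δ = 146.21°  ·
  (0,2): δ = 84.48°  ·
  (0,3): δ = 6.74°  ✓
  (0,4): δ = 11.31°  ✓
  (0,5): δ = 23.81°  ✓
  (0,6): δ = 50.39°  ·
  (0,7): δ = 123.13°  ·
  (1,2): δ = 118.27°  ·
  (1,3): δ = 40.53°  ·
  (1,4): δ = 22.48°  ✓
  (1,5): δ = 9.98°  ✓
  (1,6): δ = 16.60°  ✓
  (1,7): δ = 89.34°  ·
  (2,3): δ = 102.25°  ·
  (2,4): δ = 84.20°  ·
  (2,5): δ = 71.70°  ·
  (2,6): δ = 45.13°  ·
  (2,7): δ = 27.62°  ✓
  (3,4): δ = 161.95°  ·
  (3,5): δ = 149.45°  ·
  (3,6): δ = 122.87°  ·
  (3,7): δ = 50.13°  ·
  (4,5): δ = 167.50°  ·
  (4,6): δ = 140.92°  ·
  (4,7): δ = 68.18°  ·
  (5,6): δ = 153.42°  ·
  (5,7): δ = 80.68°  ·
  (6,7): δ = 107.26°  ·
antipodal pairs: 7

count = 7; pairs: (0,3), (0,4), (0,5), (1,4), (1,5), (1,6), (2,7)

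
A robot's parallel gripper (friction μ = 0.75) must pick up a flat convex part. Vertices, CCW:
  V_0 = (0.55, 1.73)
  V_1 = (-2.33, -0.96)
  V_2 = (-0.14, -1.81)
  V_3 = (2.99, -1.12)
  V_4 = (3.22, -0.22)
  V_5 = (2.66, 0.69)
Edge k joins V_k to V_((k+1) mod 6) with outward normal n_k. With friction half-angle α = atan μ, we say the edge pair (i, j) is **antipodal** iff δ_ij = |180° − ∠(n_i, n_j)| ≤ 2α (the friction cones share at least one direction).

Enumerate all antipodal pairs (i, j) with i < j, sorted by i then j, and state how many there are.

α = atan 0.75 = 36.87°;  2α = 73.74°
n_0 = (-0.6826, +0.7308)
n_1 = (-0.3618, -0.9322)
n_2 = (+0.2153, -0.9766)
n_3 = (+0.9689, -0.2476)
n_4 = (+0.8517, +0.5241)
n_5 = (+0.4421, +0.8970)
  (0,1): δ = 64.26°  ✓
  (0,2): δ = 30.61°  ✓
  (0,3): δ = 32.62°  ✓
  (0,4): δ = 78.56°  ·
  (0,5): δ = 110.72°  ·
  (1,2): δ = 146.36°  ·
  (1,3): δ = 83.12°  ·
  (1,4): δ = 37.18°  ✓
  (1,5): δ = 5.03°  ✓
  (2,3): δ = 116.77°  ·
  (2,4): δ = 70.82°  ✓
  (2,5): δ = 38.67°  ✓
  (3,4): δ = 134.06°  ·
  (3,5): δ = 101.90°  ·
  (4,5): δ = 147.85°  ·
antipodal pairs: 7

count = 7; pairs: (0,1), (0,2), (0,3), (1,4), (1,5), (2,4), (2,5)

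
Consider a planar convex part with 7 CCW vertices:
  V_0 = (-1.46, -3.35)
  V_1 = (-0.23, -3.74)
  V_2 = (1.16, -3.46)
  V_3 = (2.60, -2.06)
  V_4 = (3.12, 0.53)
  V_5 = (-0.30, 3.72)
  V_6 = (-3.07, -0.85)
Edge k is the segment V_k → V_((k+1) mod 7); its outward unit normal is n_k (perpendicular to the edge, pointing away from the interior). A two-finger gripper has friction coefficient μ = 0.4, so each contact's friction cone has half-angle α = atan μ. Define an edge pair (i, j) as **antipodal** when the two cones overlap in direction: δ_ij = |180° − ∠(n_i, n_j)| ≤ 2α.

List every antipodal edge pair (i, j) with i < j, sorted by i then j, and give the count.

α = atan 0.4 = 21.80°;  2α = 43.60°
n_0 = (-0.3022, -0.9532)
n_1 = (+0.1975, -0.9803)
n_2 = (+0.6971, -0.7170)
n_3 = (+0.9804, -0.1968)
n_4 = (+0.6821, +0.7313)
n_5 = (-0.8552, +0.5183)
n_6 = (-0.8407, -0.5414)
  (0,1): δ = 151.02°  ·
  (0,2): δ = 118.21°  ·
  (0,3): δ = 83.76°  ·
  (0,4): δ = 25.41°  ✓
  (0,5): δ = 76.37°  ·
  (0,6): δ = 140.37°  ·
  (1,2): δ = 147.20°  ·
  (1,3): δ = 112.74°  ·
  (1,4): δ = 54.40°  ·
  (1,5): δ = 47.39°  ·
  (1,6): δ = 111.39°  ·
  (2,3): δ = 145.55°  ·
  (2,4): δ = 87.20°  ·
  (2,5): δ = 14.59°  ✓
  (2,6): δ = 78.59°  ·
  (3,4): δ = 121.65°  ·
  (3,5): δ = 19.87°  ✓
  (3,6): δ = 44.13°  ·
  (4,5): δ = 78.21°  ·
  (4,6): δ = 14.21°  ✓
  (5,6): δ = 116.00°  ·
antipodal pairs: 4

count = 4; pairs: (0,4), (2,5), (3,5), (4,6)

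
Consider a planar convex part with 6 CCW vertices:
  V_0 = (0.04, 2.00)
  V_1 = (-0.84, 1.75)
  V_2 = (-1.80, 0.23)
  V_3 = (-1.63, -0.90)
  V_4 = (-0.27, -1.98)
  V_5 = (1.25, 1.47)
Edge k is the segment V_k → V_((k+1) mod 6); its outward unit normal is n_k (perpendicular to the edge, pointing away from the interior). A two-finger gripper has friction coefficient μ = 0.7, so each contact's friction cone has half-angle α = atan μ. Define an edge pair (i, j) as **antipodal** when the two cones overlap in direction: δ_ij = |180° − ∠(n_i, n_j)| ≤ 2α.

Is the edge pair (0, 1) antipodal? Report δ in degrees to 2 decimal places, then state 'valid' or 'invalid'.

α = atan 0.7 = 34.99°;  2α = 69.98°
edge 0: e_0 = (-0.88, -0.25);  n_0 = (-0.2733, +0.9619)
edge 1: e_1 = (-0.96, -1.52);  n_1 = (-0.8455, +0.5340)
∠(n_0, n_1) = 41.86°
δ = |180° − 41.86°| = 138.14°
138.14° > 2α = 69.98°  →  invalid

δ = 138.14°, invalid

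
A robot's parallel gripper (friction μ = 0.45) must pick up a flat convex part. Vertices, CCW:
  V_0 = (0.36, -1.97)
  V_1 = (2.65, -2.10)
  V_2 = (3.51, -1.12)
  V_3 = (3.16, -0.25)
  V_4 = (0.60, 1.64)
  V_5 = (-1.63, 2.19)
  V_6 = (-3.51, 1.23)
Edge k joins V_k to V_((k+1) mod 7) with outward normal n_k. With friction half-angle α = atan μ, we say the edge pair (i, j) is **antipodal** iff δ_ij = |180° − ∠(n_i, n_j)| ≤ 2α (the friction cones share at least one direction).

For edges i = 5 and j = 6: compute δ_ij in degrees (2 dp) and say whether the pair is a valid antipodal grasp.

α = atan 0.45 = 24.23°;  2α = 48.46°
edge 5: e_5 = (-1.88, -0.96);  n_5 = (-0.4548, +0.8906)
edge 6: e_6 = (+3.87, -3.20);  n_6 = (-0.6372, -0.7707)
∠(n_5, n_6) = 113.36°
δ = |180° − 113.36°| = 66.64°
66.64° > 2α = 48.46°  →  invalid

δ = 66.64°, invalid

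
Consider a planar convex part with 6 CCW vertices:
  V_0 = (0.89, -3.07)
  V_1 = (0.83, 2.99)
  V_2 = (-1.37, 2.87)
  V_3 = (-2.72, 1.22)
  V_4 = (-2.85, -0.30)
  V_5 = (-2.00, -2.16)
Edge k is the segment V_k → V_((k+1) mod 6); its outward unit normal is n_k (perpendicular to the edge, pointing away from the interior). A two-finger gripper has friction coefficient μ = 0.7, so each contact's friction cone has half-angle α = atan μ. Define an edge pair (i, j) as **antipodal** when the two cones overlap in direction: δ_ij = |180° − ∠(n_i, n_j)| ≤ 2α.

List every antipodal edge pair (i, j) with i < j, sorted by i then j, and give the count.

count = 6; pairs: (0,2), (0,3), (0,4), (1,4), (1,5), (2,5)

α = atan 0.7 = 34.99°;  2α = 69.98°
n_0 = (+1.0000, +0.0099)
n_1 = (-0.0545, +0.9985)
n_2 = (-0.7740, +0.6332)
n_3 = (-0.9964, +0.0852)
n_4 = (-0.9095, -0.4156)
n_5 = (-0.3003, -0.9538)
  (0,1): δ = 87.45°  ·
  (0,2): δ = 39.86°  ✓
  (0,3): δ = 5.46°  ✓
  (0,4): δ = 23.99°  ✓
  (0,5): δ = 71.95°  ·
  (1,2): δ = 132.41°  ·
  (1,3): δ = 98.01°  ·
  (1,4): δ = 68.56°  ✓
  (1,5): δ = 20.60°  ✓
  (2,3): δ = 145.60°  ·
  (2,4): δ = 116.15°  ·
  (2,5): δ = 68.19°  ✓
  (3,4): δ = 150.55°  ·
  (3,5): δ = 102.59°  ·
  (4,5): δ = 132.04°  ·
antipodal pairs: 6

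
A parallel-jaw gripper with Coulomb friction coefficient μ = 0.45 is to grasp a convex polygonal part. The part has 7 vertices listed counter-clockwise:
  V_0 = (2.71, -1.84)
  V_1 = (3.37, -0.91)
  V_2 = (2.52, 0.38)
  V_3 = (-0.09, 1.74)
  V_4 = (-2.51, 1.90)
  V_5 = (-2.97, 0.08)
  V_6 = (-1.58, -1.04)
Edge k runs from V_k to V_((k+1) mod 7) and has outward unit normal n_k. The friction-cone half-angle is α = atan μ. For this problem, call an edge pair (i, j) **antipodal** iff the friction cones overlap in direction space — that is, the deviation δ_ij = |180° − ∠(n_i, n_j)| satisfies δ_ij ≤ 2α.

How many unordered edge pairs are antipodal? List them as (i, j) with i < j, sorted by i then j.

α = atan 0.45 = 24.23°;  2α = 48.46°
n_0 = (+0.8155, -0.5787)
n_1 = (+0.8350, +0.5502)
n_2 = (+0.4621, +0.8868)
n_3 = (+0.0660, +0.9978)
n_4 = (-0.9695, +0.2450)
n_5 = (-0.6274, -0.7787)
n_6 = (-0.1833, -0.9831)
  (0,1): δ = 111.26°  ·
  (0,2): δ = 82.16°  ·
  (0,3): δ = 58.42°  ·
  (0,4): δ = 21.18°  ✓
  (0,5): δ = 86.50°  ·
  (0,6): δ = 114.80°  ·
  (1,2): δ = 150.90°  ·
  (1,3): δ = 127.16°  ·
  (1,4): δ = 47.57°  ✓
  (1,5): δ = 17.76°  ✓
  (1,6): δ = 46.06°  ✓
  (2,3): δ = 156.26°  ·
  (2,4): δ = 76.66°  ·
  (2,5): δ = 11.34°  ✓
  (2,6): δ = 16.96°  ✓
  (3,4): δ = 100.40°  ·
  (3,5): δ = 35.08°  ✓
  (3,6): δ = 6.78°  ✓
  (4,5): δ = 114.68°  ·
  (4,6): δ = 86.38°  ·
  (5,6): δ = 151.70°  ·
antipodal pairs: 8

count = 8; pairs: (0,4), (1,4), (1,5), (1,6), (2,5), (2,6), (3,5), (3,6)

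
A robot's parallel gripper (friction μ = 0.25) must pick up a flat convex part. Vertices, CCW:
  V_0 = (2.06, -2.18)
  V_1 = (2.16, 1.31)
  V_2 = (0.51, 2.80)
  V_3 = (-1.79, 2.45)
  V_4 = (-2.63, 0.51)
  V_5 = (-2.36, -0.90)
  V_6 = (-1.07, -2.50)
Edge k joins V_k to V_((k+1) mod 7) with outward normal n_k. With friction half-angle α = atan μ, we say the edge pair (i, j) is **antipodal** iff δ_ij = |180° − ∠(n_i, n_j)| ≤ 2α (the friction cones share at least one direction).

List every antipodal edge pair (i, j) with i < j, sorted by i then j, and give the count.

α = atan 0.25 = 14.04°;  2α = 28.07°
n_0 = (+0.9996, -0.0286)
n_1 = (+0.6702, +0.7422)
n_2 = (-0.1504, +0.9886)
n_3 = (-0.9177, +0.3973)
n_4 = (-0.9822, -0.1881)
n_5 = (-0.7785, -0.6277)
n_6 = (+0.1017, -0.9948)
  (0,1): δ = 130.44°  ·
  (0,2): δ = 79.71°  ·
  (0,3): δ = 21.77°  ✓
  (0,4): δ = 12.48°  ✓
  (0,5): δ = 40.52°  ·
  (0,6): δ = 97.48°  ·
  (1,2): δ = 129.26°  ·
  (1,3): δ = 71.33°  ·
  (1,4): δ = 37.08°  ·
  (1,5): δ = 9.04°  ✓
  (1,6): δ = 47.92°  ·
  (2,3): δ = 122.06°  ·
  (2,4): δ = 87.81°  ·
  (2,5): δ = 59.78°  ·
  (2,6): δ = 2.82°  ✓
  (3,4): δ = 145.75°  ·
  (3,5): δ = 117.71°  ·
  (3,6): δ = 60.75°  ·
  (4,5): δ = 151.96°  ·
  (4,6): δ = 95.00°  ·
  (5,6): δ = 123.04°  ·
antipodal pairs: 4

count = 4; pairs: (0,3), (0,4), (1,5), (2,6)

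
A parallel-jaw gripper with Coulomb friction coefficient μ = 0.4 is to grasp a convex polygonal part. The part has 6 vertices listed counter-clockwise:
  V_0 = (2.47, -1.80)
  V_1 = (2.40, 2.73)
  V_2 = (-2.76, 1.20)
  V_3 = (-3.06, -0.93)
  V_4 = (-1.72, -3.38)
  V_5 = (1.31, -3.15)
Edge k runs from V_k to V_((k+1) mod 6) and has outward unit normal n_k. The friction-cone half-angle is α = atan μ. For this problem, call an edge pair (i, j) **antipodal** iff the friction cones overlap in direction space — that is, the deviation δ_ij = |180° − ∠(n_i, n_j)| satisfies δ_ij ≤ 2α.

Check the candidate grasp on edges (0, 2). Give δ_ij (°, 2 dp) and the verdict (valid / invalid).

δ = 8.90°, valid

α = atan 0.4 = 21.80°;  2α = 43.60°
edge 0: e_0 = (-0.07, +4.53);  n_0 = (+0.9999, +0.0155)
edge 2: e_2 = (-0.30, -2.13);  n_2 = (-0.9902, +0.1395)
∠(n_0, n_2) = 171.10°
δ = |180° − 171.10°| = 8.90°
8.90° ≤ 2α = 43.60°  →  valid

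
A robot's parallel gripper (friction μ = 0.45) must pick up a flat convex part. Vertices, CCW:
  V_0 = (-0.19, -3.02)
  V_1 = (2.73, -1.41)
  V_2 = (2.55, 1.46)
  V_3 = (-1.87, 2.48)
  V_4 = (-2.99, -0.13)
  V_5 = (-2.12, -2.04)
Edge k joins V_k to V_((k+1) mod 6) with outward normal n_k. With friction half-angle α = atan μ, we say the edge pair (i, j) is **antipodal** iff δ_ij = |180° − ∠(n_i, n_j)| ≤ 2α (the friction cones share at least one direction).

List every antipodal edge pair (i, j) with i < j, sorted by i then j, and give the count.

count = 5; pairs: (0,2), (0,3), (1,3), (1,4), (2,5)

α = atan 0.45 = 24.23°;  2α = 48.46°
n_0 = (+0.4828, -0.8757)
n_1 = (+0.9980, +0.0626)
n_2 = (+0.2249, +0.9744)
n_3 = (-0.9190, +0.3943)
n_4 = (-0.9100, -0.4145)
n_5 = (-0.4527, -0.8916)
  (0,1): δ = 115.28°  ·
  (0,2): δ = 41.87°  ✓
  (0,3): δ = 37.90°  ✓
  (0,4): δ = 85.62°  ·
  (0,5): δ = 124.21°  ·
  (1,2): δ = 106.58°  ·
  (1,3): δ = 26.81°  ✓
  (1,4): δ = 20.90°  ✓
  (1,5): δ = 59.49°  ·
  (2,3): δ = 100.23°  ·
  (2,4): δ = 52.52°  ·
  (2,5): δ = 13.93°  ✓
  (3,4): δ = 132.29°  ·
  (3,5): δ = 93.70°  ·
  (4,5): δ = 141.41°  ·
antipodal pairs: 5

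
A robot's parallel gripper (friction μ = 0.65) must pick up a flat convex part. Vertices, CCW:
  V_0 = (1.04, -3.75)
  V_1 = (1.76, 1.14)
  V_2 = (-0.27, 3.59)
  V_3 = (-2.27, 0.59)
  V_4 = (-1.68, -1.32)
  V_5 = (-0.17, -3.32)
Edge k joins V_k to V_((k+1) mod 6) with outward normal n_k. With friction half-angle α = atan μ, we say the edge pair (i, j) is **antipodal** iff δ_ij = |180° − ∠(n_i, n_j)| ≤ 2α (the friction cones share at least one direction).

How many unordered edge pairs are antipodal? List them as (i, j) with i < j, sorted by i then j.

count = 6; pairs: (0,2), (0,3), (0,4), (1,3), (1,4), (1,5)

α = atan 0.65 = 33.02°;  2α = 66.05°
n_0 = (+0.9893, -0.1457)
n_1 = (+0.7700, +0.6380)
n_2 = (-0.8321, +0.5547)
n_3 = (-0.9555, -0.2951)
n_4 = (-0.7981, -0.6026)
n_5 = (-0.3349, -0.9423)
  (0,1): δ = 131.98°  ·
  (0,2): δ = 25.31°  ✓
  (0,3): δ = 25.54°  ✓
  (0,4): δ = 45.43°  ✓
  (0,5): δ = 78.81°  ·
  (1,2): δ = 73.33°  ·
  (1,3): δ = 22.48°  ✓
  (1,4): δ = 2.59°  ✓
  (1,5): δ = 30.79°  ✓
  (2,3): δ = 129.14°  ·
  (2,4): δ = 109.26°  ·
  (2,5): δ = 75.87°  ·
  (3,4): δ = 160.11°  ·
  (3,5): δ = 126.73°  ·
  (4,5): δ = 146.62°  ·
antipodal pairs: 6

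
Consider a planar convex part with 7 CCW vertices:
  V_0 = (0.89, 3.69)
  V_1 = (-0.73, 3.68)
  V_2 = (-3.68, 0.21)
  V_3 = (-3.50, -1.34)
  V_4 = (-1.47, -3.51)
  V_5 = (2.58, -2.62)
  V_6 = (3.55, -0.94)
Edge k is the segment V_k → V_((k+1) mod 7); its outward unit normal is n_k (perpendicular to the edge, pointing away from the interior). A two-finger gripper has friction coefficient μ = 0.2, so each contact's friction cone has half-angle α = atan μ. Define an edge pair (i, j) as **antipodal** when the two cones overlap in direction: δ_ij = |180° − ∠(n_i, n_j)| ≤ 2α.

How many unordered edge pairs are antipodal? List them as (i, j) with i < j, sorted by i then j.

α = atan 0.2 = 11.31°;  2α = 22.62°
n_0 = (-0.0062, +1.0000)
n_1 = (-0.7619, +0.6477)
n_2 = (-0.9933, -0.1154)
n_3 = (-0.7303, -0.6832)
n_4 = (+0.2146, -0.9767)
n_5 = (+0.8660, -0.5000)
n_6 = (+0.8671, +0.4982)
  (0,1): δ = 130.72°  ·
  (0,2): δ = 83.73°  ·
  (0,3): δ = 47.26°  ·
  (0,4): δ = 12.04°  ✓
  (0,5): δ = 59.65°  ·
  (0,6): δ = 119.52°  ·
  (1,2): δ = 133.01°  ·
  (1,3): δ = 96.54°  ·
  (1,4): δ = 37.24°  ·
  (1,5): δ = 10.37°  ✓
  (1,6): δ = 70.25°  ·
  (2,3): δ = 143.53°  ·
  (2,4): δ = 84.23°  ·
  (2,5): δ = 36.63°  ·
  (2,6): δ = 23.25°  ·
  (3,4): δ = 120.70°  ·
  (3,5): δ = 73.09°  ·
  (3,6): δ = 13.21°  ✓
  (4,5): δ = 132.40°  ·
  (4,6): δ = 72.52°  ·
  (5,6): δ = 120.12°  ·
antipodal pairs: 3

count = 3; pairs: (0,4), (1,5), (3,6)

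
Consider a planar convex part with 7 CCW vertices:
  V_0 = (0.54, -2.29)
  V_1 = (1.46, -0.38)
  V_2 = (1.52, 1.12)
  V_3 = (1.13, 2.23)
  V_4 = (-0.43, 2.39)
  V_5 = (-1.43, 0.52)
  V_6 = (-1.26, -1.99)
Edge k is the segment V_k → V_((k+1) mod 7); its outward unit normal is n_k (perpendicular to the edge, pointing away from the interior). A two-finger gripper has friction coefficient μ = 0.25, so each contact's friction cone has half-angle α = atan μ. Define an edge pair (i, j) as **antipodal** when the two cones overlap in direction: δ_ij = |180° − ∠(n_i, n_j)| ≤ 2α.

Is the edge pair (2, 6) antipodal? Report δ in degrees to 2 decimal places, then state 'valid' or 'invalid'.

δ = 61.18°, invalid

α = atan 0.25 = 14.04°;  2α = 28.07°
edge 2: e_2 = (-0.39, +1.11);  n_2 = (+0.9435, +0.3315)
edge 6: e_6 = (+1.80, -0.30);  n_6 = (-0.1644, -0.9864)
∠(n_2, n_6) = 118.82°
δ = |180° − 118.82°| = 61.18°
61.18° > 2α = 28.07°  →  invalid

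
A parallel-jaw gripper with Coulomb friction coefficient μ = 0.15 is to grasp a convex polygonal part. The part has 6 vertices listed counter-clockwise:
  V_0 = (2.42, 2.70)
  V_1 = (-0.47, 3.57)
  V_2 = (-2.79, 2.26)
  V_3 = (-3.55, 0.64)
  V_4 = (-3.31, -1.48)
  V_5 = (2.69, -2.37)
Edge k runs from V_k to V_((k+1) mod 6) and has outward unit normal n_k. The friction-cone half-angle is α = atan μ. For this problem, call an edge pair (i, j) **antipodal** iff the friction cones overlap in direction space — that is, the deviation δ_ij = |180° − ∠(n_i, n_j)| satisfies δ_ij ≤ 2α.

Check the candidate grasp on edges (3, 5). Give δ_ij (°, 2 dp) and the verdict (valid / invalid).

δ = 3.41°, valid

α = atan 0.15 = 8.53°;  2α = 17.06°
edge 3: e_3 = (+0.24, -2.12);  n_3 = (-0.9937, -0.1125)
edge 5: e_5 = (-0.27, +5.07);  n_5 = (+0.9986, +0.0532)
∠(n_3, n_5) = 176.59°
δ = |180° − 176.59°| = 3.41°
3.41° ≤ 2α = 17.06°  →  valid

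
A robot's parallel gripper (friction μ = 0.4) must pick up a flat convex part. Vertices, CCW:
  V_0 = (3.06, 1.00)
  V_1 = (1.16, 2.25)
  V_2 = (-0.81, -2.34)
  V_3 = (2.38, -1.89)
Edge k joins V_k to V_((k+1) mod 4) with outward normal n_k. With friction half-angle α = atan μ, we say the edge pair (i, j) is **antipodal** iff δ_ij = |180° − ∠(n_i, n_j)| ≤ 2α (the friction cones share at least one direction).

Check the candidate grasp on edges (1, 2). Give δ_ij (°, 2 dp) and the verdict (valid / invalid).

δ = 58.74°, invalid

α = atan 0.4 = 21.80°;  2α = 43.60°
edge 1: e_1 = (-1.97, -4.59);  n_1 = (-0.9189, +0.3944)
edge 2: e_2 = (+3.19, +0.45);  n_2 = (+0.1397, -0.9902)
∠(n_1, n_2) = 121.26°
δ = |180° − 121.26°| = 58.74°
58.74° > 2α = 43.60°  →  invalid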